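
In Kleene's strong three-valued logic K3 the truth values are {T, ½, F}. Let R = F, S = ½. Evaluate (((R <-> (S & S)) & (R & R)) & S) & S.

S & S = ½ & ½ = ½
R <-> (S & S) = F <-> ½ = ½
R & R = F & F = F
(R <-> (S & S)) & (R & R) = ½ & F = F
((R <-> (S & S)) & (R & R)) & S = F & ½ = F
(((R <-> (S & S)) & (R & R)) & S) & S = F & ½ = F

F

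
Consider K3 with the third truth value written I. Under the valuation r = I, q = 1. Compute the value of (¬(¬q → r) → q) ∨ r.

¬q = ¬1 = 0
¬q → r = 0 → I = 1  [¬0 ∨ I]
¬(¬q → r) = ¬1 = 0
¬(¬q → r) → q = 0 → 1 = 1
(¬(¬q → r) → q) ∨ r = 1 ∨ I = 1

1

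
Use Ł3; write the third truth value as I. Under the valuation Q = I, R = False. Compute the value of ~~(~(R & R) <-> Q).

I

R & R = False & False = False
~(R & R) = ~False = True
~(R & R) <-> Q = True <-> I = I  [1 − |1−½|]
~(~(R & R) <-> Q) = ~I = I
~~(~(R & R) <-> Q) = ~I = I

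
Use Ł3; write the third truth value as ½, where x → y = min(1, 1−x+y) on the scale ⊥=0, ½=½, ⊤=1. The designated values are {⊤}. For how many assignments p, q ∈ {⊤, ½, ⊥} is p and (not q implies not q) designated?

3

Designated under: (p=⊤, q=⊤); (p=⊤, q=½); (p=⊤, q=⊥).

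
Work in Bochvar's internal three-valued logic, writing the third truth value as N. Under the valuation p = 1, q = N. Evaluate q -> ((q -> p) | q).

N

q -> p = N -> 1 = N  [any arg is the third value ⇒ result is the third value]
(q -> p) | q = N | N = N
q -> ((q -> p) | q) = N -> N = N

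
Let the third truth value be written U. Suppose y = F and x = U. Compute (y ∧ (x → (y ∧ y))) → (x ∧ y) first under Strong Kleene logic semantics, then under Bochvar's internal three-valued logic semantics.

In Strong Kleene logic: y ∧ y = F ∧ F = F
x → (y ∧ y) = U → F = U
y ∧ (x → (y ∧ y)) = F ∧ U = F
x ∧ y = U ∧ F = F
(y ∧ (x → (y ∧ y))) → (x ∧ y) = F → F = T
In Bochvar's internal three-valued logic: y ∧ y = F ∧ F = F
x → (y ∧ y) = U → F = U  [any arg is the third value ⇒ result is the third value]
y ∧ (x → (y ∧ y)) = F ∧ U = U
x ∧ y = U ∧ F = U
(y ∧ (x → (y ∧ y))) → (x ∧ y) = U → U = U
They differ because Strong Kleene logic and Bochvar's internal three-valued logic treat U differently under the binary connectives.

T; U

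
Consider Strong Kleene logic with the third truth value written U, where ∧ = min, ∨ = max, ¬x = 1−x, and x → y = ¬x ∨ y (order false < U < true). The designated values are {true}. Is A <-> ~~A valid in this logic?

No

Countermodel: A=U gives U, which is not designated.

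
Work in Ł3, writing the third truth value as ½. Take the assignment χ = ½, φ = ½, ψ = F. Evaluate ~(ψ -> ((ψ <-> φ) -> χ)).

ψ <-> φ = F <-> ½ = ½  [1 − |0−½|]
(ψ <-> φ) -> χ = ½ -> ½ = T
ψ -> ((ψ <-> φ) -> χ) = F -> T = T
~(ψ -> ((ψ <-> φ) -> χ)) = ~T = F

F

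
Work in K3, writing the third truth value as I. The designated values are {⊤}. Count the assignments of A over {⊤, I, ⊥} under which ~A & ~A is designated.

1

A=⊤: ⊥ ·
A=I: I ·
A=⊥: ⊤ ✓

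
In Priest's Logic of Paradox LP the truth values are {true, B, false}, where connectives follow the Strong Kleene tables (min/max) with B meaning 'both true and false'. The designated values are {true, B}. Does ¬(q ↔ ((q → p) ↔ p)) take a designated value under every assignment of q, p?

Countermodel: q=true, p=true gives false, which is not designated.

No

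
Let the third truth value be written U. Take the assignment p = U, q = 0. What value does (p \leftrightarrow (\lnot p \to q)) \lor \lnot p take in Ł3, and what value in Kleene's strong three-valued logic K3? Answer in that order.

In Ł3: \lnot p = \lnot U = U
\lnot p \to q = U \to 0 = U  [min(1, 1−½+0)]
p \leftrightarrow (\lnot p \to q) = U \leftrightarrow U = 1
\lnot p = \lnot U = U
(p \leftrightarrow (\lnot p \to q)) \lor \lnot p = 1 \lor U = 1
In Kleene's strong three-valued logic K3: \lnot p = \lnot U = U
\lnot p \to q = U \to 0 = U  [\lnot U \lor 0]
p \leftrightarrow (\lnot p \to q) = U \leftrightarrow U = U
\lnot p = \lnot U = U
(p \leftrightarrow (\lnot p \to q)) \lor \lnot p = U \lor U = U
They differ because Ł3 and Kleene's strong three-valued logic K3 treat U differently under implication.

1; U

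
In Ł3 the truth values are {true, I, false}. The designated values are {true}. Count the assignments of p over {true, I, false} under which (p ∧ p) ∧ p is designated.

p=true: true ✓
p=I: I ·
p=false: false ·

1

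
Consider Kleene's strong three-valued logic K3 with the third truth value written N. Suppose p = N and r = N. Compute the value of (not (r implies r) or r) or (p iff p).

N

r implies r = N implies N = N
not (r implies r) = not N = N
not (r implies r) or r = N or N = N
p iff p = N iff N = N
(not (r implies r) or r) or (p iff p) = N or N = N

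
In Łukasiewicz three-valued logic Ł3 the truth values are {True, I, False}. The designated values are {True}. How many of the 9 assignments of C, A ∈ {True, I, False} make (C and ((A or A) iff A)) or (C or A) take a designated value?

5

Of the 9 assignments, 5 give a value in {True}.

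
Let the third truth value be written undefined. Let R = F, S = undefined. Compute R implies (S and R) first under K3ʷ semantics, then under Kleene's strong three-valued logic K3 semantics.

undefined; T

In K3ʷ: S and R = undefined and F = undefined
R implies (S and R) = F implies undefined = undefined  [any arg is the third value ⇒ result is the third value]
In Kleene's strong three-valued logic K3: S and R = undefined and F = F
R implies (S and R) = F implies F = T
They differ because K3ʷ and Kleene's strong three-valued logic K3 treat undefined differently under the binary connectives.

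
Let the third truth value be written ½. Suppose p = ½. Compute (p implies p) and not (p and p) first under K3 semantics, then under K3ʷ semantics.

½; ½

In K3: p implies p = ½ implies ½ = ½  [not ½ or ½]
p and p = ½ and ½ = ½
not (p and p) = not ½ = ½
(p implies p) and not (p and p) = ½ and ½ = ½
In K3ʷ: p implies p = ½ implies ½ = ½  [any arg is the third value ⇒ result is the third value]
p and p = ½ and ½ = ½
not (p and p) = not ½ = ½
(p implies p) and not (p and p) = ½ and ½ = ½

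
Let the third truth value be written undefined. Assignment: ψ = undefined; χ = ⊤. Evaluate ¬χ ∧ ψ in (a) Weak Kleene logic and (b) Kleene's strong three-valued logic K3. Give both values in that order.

undefined; ⊥

In Weak Kleene logic: ¬χ = ¬⊤ = ⊥
¬χ ∧ ψ = ⊥ ∧ undefined = undefined
In Kleene's strong three-valued logic K3: ¬χ = ¬⊤ = ⊥
¬χ ∧ ψ = ⊥ ∧ undefined = ⊥
They differ because Weak Kleene logic and Kleene's strong three-valued logic K3 treat undefined differently under the binary connectives.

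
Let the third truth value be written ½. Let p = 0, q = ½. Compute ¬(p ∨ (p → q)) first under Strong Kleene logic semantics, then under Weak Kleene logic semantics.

In Strong Kleene logic: p → q = 0 → ½ = 1  [¬0 ∨ ½]
p ∨ (p → q) = 0 ∨ 1 = 1
¬(p ∨ (p → q)) = ¬1 = 0
In Weak Kleene logic: p → q = 0 → ½ = ½  [any arg is the third value ⇒ result is the third value]
p ∨ (p → q) = 0 ∨ ½ = ½
¬(p ∨ (p → q)) = ¬½ = ½
They differ because Strong Kleene logic and Weak Kleene logic treat ½ differently under the binary connectives.

0; ½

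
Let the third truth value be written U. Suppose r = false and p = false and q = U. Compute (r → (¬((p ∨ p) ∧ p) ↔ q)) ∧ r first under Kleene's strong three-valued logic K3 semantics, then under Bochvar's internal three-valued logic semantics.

false; U

In Kleene's strong three-valued logic K3: p ∨ p = false ∨ false = false
(p ∨ p) ∧ p = false ∧ false = false
¬((p ∨ p) ∧ p) = ¬false = true
¬((p ∨ p) ∧ p) ↔ q = true ↔ U = U
r → (¬((p ∨ p) ∧ p) ↔ q) = false → U = true  [¬false ∨ U]
(r → (¬((p ∨ p) ∧ p) ↔ q)) ∧ r = true ∧ false = false
In Bochvar's internal three-valued logic: p ∨ p = false ∨ false = false
(p ∨ p) ∧ p = false ∧ false = false
¬((p ∨ p) ∧ p) = ¬false = true
¬((p ∨ p) ∧ p) ↔ q = true ↔ U = U
r → (¬((p ∨ p) ∧ p) ↔ q) = false → U = U  [any arg is the third value ⇒ result is the third value]
(r → (¬((p ∨ p) ∧ p) ↔ q)) ∧ r = U ∧ false = U
They differ because Kleene's strong three-valued logic K3 and Bochvar's internal three-valued logic treat U differently under the binary connectives.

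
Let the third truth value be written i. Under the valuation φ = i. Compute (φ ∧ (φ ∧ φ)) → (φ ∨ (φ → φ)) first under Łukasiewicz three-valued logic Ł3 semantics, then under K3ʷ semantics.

In Łukasiewicz three-valued logic Ł3: φ ∧ φ = i ∧ i = i
φ ∧ (φ ∧ φ) = i ∧ i = i
φ → φ = i → i = ⊤  [min(1, 1−½+½)]
φ ∨ (φ → φ) = i ∨ ⊤ = ⊤
(φ ∧ (φ ∧ φ)) → (φ ∨ (φ → φ)) = i → ⊤ = ⊤
In K3ʷ: φ ∧ φ = i ∧ i = i
φ ∧ (φ ∧ φ) = i ∧ i = i
φ → φ = i → i = i
φ ∨ (φ → φ) = i ∨ i = i
(φ ∧ (φ ∧ φ)) → (φ ∨ (φ → φ)) = i → i = i
They differ because Łukasiewicz three-valued logic Ł3 and K3ʷ treat i differently under the binary connectives.

⊤; i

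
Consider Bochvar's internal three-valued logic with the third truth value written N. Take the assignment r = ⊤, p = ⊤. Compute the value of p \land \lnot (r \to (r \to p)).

⊥

r \to p = ⊤ \to ⊤ = ⊤
r \to (r \to p) = ⊤ \to ⊤ = ⊤
\lnot (r \to (r \to p)) = \lnot ⊤ = ⊥
p \land \lnot (r \to (r \to p)) = ⊤ \land ⊥ = ⊥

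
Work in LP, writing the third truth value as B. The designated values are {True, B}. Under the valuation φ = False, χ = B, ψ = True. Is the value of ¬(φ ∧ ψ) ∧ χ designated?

Yes

φ ∧ ψ = False ∧ True = False
¬(φ ∧ ψ) = ¬False = True
¬(φ ∧ ψ) ∧ χ = True ∧ B = B
B ∈ {True, B}.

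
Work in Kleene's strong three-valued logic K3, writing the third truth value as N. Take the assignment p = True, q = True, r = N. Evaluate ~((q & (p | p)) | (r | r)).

p | p = True | True = True
q & (p | p) = True & True = True
r | r = N | N = N
(q & (p | p)) | (r | r) = True | N = True
~((q & (p | p)) | (r | r)) = ~True = False

False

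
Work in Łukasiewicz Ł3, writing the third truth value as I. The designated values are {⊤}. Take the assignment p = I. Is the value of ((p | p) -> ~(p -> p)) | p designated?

No

p | p = I | I = I
p -> p = I -> I = ⊤
~(p -> p) = ~⊤ = ⊥
(p | p) -> ~(p -> p) = I -> ⊥ = I
((p | p) -> ~(p -> p)) | p = I | I = I
I ∉ {⊤}.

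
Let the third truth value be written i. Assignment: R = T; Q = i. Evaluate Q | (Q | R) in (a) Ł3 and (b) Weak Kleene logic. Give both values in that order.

T; i

In Ł3: Q | R = i | T = T
Q | (Q | R) = i | T = T
In Weak Kleene logic: Q | R = i | T = i
Q | (Q | R) = i | i = i
They differ because Ł3 and Weak Kleene logic treat i differently under the binary connectives.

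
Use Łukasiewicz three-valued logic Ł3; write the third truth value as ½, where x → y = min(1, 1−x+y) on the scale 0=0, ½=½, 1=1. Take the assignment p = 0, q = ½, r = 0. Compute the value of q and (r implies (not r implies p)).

½

not r = not 0 = 1
not r implies p = 1 implies 0 = 0
r implies (not r implies p) = 0 implies 0 = 1
q and (r implies (not r implies p)) = ½ and 1 = ½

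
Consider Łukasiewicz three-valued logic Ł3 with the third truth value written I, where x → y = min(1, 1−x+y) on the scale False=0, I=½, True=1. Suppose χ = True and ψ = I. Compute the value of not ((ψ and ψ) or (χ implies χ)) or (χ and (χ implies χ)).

True

ψ and ψ = I and I = I
χ implies χ = True implies True = True
(ψ and ψ) or (χ implies χ) = I or True = True
not ((ψ and ψ) or (χ implies χ)) = not True = False
χ implies χ = True implies True = True
χ and (χ implies χ) = True and True = True
not ((ψ and ψ) or (χ implies χ)) or (χ and (χ implies χ)) = False or True = True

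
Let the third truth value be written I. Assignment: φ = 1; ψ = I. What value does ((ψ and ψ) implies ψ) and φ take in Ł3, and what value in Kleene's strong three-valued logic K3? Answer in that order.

1; I

In Ł3: ψ and ψ = I and I = I
(ψ and ψ) implies ψ = I implies I = 1  [min(1, 1−½+½)]
((ψ and ψ) implies ψ) and φ = 1 and 1 = 1
In Kleene's strong three-valued logic K3: ψ and ψ = I and I = I
(ψ and ψ) implies ψ = I implies I = I  [not I or I]
((ψ and ψ) implies ψ) and φ = I and 1 = I
They differ because Ł3 and Kleene's strong three-valued logic K3 treat I differently under implication.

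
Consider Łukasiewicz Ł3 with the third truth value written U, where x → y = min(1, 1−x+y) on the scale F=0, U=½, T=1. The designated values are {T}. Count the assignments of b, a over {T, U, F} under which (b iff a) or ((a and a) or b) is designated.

Of the 9 assignments, 7 give a value in {T}.

7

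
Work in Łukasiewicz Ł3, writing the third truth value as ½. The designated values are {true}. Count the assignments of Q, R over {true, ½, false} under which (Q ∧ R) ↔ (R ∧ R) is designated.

Of the 9 assignments, 6 give a value in {true}.

6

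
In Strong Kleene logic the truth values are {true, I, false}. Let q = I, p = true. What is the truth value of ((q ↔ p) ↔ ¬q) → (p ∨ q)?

q ↔ p = I ↔ true = I
¬q = ¬I = I
(q ↔ p) ↔ ¬q = I ↔ I = I
p ∨ q = true ∨ I = true
((q ↔ p) ↔ ¬q) → (p ∨ q) = I → true = true  [¬I ∨ true]

true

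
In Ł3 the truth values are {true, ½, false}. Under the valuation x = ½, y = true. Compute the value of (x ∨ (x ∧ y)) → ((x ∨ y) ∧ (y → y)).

x ∧ y = ½ ∧ true = ½
x ∨ (x ∧ y) = ½ ∨ ½ = ½
x ∨ y = ½ ∨ true = true
y → y = true → true = true
(x ∨ y) ∧ (y → y) = true ∧ true = true
(x ∨ (x ∧ y)) → ((x ∨ y) ∧ (y → y)) = ½ → true = true

true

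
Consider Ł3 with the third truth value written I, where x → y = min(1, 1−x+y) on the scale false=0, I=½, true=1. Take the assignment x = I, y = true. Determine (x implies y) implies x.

x implies y = I implies true = true  [min(1, 1−½+1)]
(x implies y) implies x = true implies I = I

I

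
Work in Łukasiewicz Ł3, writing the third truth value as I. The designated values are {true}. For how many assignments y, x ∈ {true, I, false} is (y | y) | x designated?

Of the 9 assignments, 5 give a value in {true}.

5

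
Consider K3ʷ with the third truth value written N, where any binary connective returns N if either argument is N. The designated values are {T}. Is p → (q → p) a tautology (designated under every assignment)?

Countermodel: p=T, q=N gives N, which is not designated.

No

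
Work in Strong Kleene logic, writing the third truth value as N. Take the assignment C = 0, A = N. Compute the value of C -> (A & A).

1

A & A = N & N = N
C -> (A & A) = 0 -> N = 1  [~0 | N]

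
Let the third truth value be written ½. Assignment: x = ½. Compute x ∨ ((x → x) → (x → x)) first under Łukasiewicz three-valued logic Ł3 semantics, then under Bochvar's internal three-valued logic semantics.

In Łukasiewicz three-valued logic Ł3: x → x = ½ → ½ = 1
x → x = ½ → ½ = 1
(x → x) → (x → x) = 1 → 1 = 1
x ∨ ((x → x) → (x → x)) = ½ ∨ 1 = 1
In Bochvar's internal three-valued logic: x → x = ½ → ½ = ½  [any arg is the third value ⇒ result is the third value]
x → x = ½ → ½ = ½
(x → x) → (x → x) = ½ → ½ = ½
x ∨ ((x → x) → (x → x)) = ½ ∨ ½ = ½
They differ because Łukasiewicz three-valued logic Ł3 and Bochvar's internal three-valued logic treat ½ differently under the binary connectives.

1; ½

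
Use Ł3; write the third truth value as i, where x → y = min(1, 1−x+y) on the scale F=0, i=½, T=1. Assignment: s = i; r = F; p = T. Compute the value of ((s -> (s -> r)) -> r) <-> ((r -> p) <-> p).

F

s -> r = i -> F = i
s -> (s -> r) = i -> i = T
(s -> (s -> r)) -> r = T -> F = F
r -> p = F -> T = T
(r -> p) <-> p = T <-> T = T
((s -> (s -> r)) -> r) <-> ((r -> p) <-> p) = F <-> T = F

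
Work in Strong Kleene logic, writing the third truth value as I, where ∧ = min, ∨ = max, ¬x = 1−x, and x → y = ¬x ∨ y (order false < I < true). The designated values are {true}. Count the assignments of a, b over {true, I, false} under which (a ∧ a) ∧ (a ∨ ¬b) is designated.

Designated under: (a=true, b=true); (a=true, b=I); (a=true, b=false).

3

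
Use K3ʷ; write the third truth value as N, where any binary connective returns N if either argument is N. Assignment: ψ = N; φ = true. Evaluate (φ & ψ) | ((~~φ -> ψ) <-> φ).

N

φ & ψ = true & N = N
~φ = ~true = false
~~φ = ~false = true
~~φ -> ψ = true -> N = N
(~~φ -> ψ) <-> φ = N <-> true = N
(φ & ψ) | ((~~φ -> ψ) <-> φ) = N | N = N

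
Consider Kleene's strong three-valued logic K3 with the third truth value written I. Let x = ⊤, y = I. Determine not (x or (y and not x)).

not x = not ⊤ = ⊥
y and not x = I and ⊥ = ⊥
x or (y and not x) = ⊤ or ⊥ = ⊤
not (x or (y and not x)) = not ⊤ = ⊥

⊥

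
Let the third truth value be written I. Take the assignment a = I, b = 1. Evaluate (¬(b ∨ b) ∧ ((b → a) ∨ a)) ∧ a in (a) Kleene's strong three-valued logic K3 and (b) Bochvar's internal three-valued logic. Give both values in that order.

In Kleene's strong three-valued logic K3: b ∨ b = 1 ∨ 1 = 1
¬(b ∨ b) = ¬1 = 0
b → a = 1 → I = I
(b → a) ∨ a = I ∨ I = I
¬(b ∨ b) ∧ ((b → a) ∨ a) = 0 ∧ I = 0
(¬(b ∨ b) ∧ ((b → a) ∨ a)) ∧ a = 0 ∧ I = 0
In Bochvar's internal three-valued logic: b ∨ b = 1 ∨ 1 = 1
¬(b ∨ b) = ¬1 = 0
b → a = 1 → I = I
(b → a) ∨ a = I ∨ I = I
¬(b ∨ b) ∧ ((b → a) ∨ a) = 0 ∧ I = I
(¬(b ∨ b) ∧ ((b → a) ∨ a)) ∧ a = I ∧ I = I
They differ because Kleene's strong three-valued logic K3 and Bochvar's internal three-valued logic treat I differently under the binary connectives.

0; I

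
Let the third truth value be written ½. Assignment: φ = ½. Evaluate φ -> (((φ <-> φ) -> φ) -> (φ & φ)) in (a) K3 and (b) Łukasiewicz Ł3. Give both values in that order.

½; ⊤

In K3: φ <-> φ = ½ <-> ½ = ½
(φ <-> φ) -> φ = ½ -> ½ = ½
φ & φ = ½ & ½ = ½
((φ <-> φ) -> φ) -> (φ & φ) = ½ -> ½ = ½
φ -> (((φ <-> φ) -> φ) -> (φ & φ)) = ½ -> ½ = ½
In Łukasiewicz Ł3: φ <-> φ = ½ <-> ½ = ⊤
(φ <-> φ) -> φ = ⊤ -> ½ = ½
φ & φ = ½ & ½ = ½
((φ <-> φ) -> φ) -> (φ & φ) = ½ -> ½ = ⊤
φ -> (((φ <-> φ) -> φ) -> (φ & φ)) = ½ -> ⊤ = ⊤
They differ because K3 and Łukasiewicz Ł3 treat ½ differently under implication.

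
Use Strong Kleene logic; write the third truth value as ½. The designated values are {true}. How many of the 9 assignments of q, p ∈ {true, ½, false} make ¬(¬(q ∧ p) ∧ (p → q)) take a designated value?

Designated under: (q=true, p=true); (q=false, p=true).

2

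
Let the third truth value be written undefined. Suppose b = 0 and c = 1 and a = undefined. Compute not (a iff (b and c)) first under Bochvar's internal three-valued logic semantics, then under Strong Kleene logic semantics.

In Bochvar's internal three-valued logic: b and c = 0 and 1 = 0
a iff (b and c) = undefined iff 0 = undefined
not (a iff (b and c)) = not undefined = undefined
In Strong Kleene logic: b and c = 0 and 1 = 0
a iff (b and c) = undefined iff 0 = undefined
not (a iff (b and c)) = not undefined = undefined

undefined; undefined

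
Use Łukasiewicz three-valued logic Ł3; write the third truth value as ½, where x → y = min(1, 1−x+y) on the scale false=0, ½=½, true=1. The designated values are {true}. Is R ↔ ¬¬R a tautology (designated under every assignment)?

Yes

Every assignment of R over {true, ½, false} gives a value in {true}.
In particular, with R=½: R ↔ ¬¬R = true.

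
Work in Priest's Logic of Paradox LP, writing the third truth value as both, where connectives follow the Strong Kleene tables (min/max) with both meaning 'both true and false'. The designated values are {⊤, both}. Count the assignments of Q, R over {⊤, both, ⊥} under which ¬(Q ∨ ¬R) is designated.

Designated under: (Q=both, R=⊤); (Q=both, R=both); (Q=⊥, R=⊤); (Q=⊥, R=both).

4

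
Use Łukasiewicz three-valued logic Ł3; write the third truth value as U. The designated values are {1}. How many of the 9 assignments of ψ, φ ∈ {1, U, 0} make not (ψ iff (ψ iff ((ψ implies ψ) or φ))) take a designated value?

0

Of the 9 assignments, 0 give a value in {1}.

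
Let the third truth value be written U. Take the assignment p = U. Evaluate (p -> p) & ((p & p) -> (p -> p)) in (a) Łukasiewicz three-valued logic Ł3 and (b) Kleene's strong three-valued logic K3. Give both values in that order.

True; U

In Łukasiewicz three-valued logic Ł3: p -> p = U -> U = True  [min(1, 1−½+½)]
p & p = U & U = U
p -> p = U -> U = True
(p & p) -> (p -> p) = U -> True = True
(p -> p) & ((p & p) -> (p -> p)) = True & True = True
In Kleene's strong three-valued logic K3: p -> p = U -> U = U
p & p = U & U = U
p -> p = U -> U = U
(p & p) -> (p -> p) = U -> U = U
(p -> p) & ((p & p) -> (p -> p)) = U & U = U
They differ because Łukasiewicz three-valued logic Ł3 and Kleene's strong three-valued logic K3 treat U differently under implication.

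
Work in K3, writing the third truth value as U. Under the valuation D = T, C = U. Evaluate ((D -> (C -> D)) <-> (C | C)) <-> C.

U

C -> D = U -> T = T
D -> (C -> D) = T -> T = T
C | C = U | U = U
(D -> (C -> D)) <-> (C | C) = T <-> U = U
((D -> (C -> D)) <-> (C | C)) <-> C = U <-> U = U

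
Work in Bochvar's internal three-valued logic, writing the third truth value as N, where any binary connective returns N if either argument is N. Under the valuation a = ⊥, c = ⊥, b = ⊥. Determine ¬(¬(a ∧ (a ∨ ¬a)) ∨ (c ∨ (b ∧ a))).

¬a = ¬⊥ = ⊤
a ∨ ¬a = ⊥ ∨ ⊤ = ⊤
a ∧ (a ∨ ¬a) = ⊥ ∧ ⊤ = ⊥
¬(a ∧ (a ∨ ¬a)) = ¬⊥ = ⊤
b ∧ a = ⊥ ∧ ⊥ = ⊥
c ∨ (b ∧ a) = ⊥ ∨ ⊥ = ⊥
¬(a ∧ (a ∨ ¬a)) ∨ (c ∨ (b ∧ a)) = ⊤ ∨ ⊥ = ⊤
¬(¬(a ∧ (a ∨ ¬a)) ∨ (c ∨ (b ∧ a))) = ¬⊤ = ⊥

⊥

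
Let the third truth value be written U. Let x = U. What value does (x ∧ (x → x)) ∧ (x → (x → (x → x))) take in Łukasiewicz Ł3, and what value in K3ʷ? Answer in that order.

U; U

In Łukasiewicz Ł3: x → x = U → U = ⊤  [min(1, 1−½+½)]
x ∧ (x → x) = U ∧ ⊤ = U
x → x = U → U = ⊤
x → (x → x) = U → ⊤ = ⊤
x → (x → (x → x)) = U → ⊤ = ⊤
(x ∧ (x → x)) ∧ (x → (x → (x → x))) = U ∧ ⊤ = U
In K3ʷ: x → x = U → U = U
x ∧ (x → x) = U ∧ U = U
x → x = U → U = U
x → (x → x) = U → U = U
x → (x → (x → x)) = U → U = U
(x ∧ (x → x)) ∧ (x → (x → (x → x))) = U ∧ U = U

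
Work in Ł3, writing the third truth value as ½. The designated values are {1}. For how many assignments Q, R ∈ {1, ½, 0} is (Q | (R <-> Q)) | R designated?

7

Of the 9 assignments, 7 give a value in {1}.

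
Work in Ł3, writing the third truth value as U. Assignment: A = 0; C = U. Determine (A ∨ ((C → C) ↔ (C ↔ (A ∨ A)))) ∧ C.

U

C → C = U → U = 1  [min(1, 1−½+½)]
A ∨ A = 0 ∨ 0 = 0
C ↔ (A ∨ A) = U ↔ 0 = U
(C → C) ↔ (C ↔ (A ∨ A)) = 1 ↔ U = U
A ∨ ((C → C) ↔ (C ↔ (A ∨ A))) = 0 ∨ U = U
(A ∨ ((C → C) ↔ (C ↔ (A ∨ A)))) ∧ C = U ∧ U = U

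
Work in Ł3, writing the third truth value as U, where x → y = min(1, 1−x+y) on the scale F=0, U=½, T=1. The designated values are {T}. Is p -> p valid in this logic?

Yes

Every assignment of p over {T, U, F} gives a value in {T}.
In particular, with p=U: p -> p = T.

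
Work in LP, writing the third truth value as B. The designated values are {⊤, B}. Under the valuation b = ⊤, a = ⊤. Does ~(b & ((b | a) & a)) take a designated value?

No

b | a = ⊤ | ⊤ = ⊤
(b | a) & a = ⊤ & ⊤ = ⊤
b & ((b | a) & a) = ⊤ & ⊤ = ⊤
~(b & ((b | a) & a)) = ~⊤ = ⊥
⊥ ∉ {⊤, B}.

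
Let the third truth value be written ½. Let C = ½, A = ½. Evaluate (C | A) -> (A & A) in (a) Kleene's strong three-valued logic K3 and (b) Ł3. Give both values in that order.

In Kleene's strong three-valued logic K3: C | A = ½ | ½ = ½
A & A = ½ & ½ = ½
(C | A) -> (A & A) = ½ -> ½ = ½
In Ł3: C | A = ½ | ½ = ½
A & A = ½ & ½ = ½
(C | A) -> (A & A) = ½ -> ½ = ⊤  [min(1, 1−½+½)]
They differ because Kleene's strong three-valued logic K3 and Ł3 treat ½ differently under implication.

½; ⊤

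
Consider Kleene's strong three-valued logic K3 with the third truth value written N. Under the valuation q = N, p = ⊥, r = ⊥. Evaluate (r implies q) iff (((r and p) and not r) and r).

r implies q = ⊥ implies N = ⊤
r and p = ⊥ and ⊥ = ⊥
not r = not ⊥ = ⊤
(r and p) and not r = ⊥ and ⊤ = ⊥
((r and p) and not r) and r = ⊥ and ⊥ = ⊥
(r implies q) iff (((r and p) and not r) and r) = ⊤ iff ⊥ = ⊥

⊥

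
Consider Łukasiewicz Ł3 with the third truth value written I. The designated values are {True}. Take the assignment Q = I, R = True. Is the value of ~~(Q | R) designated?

Yes

Q | R = I | True = True
~(Q | R) = ~True = False
~~(Q | R) = ~False = True
True ∈ {True}.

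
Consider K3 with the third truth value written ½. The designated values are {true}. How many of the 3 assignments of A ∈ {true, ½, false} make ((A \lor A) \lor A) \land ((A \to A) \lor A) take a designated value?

1

A=true: true ✓
A=½: ½ ·
A=false: false ·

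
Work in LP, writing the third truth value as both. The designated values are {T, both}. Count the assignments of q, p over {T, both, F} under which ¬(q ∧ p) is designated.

8

Of the 9 assignments, 8 give a value in {T, both}.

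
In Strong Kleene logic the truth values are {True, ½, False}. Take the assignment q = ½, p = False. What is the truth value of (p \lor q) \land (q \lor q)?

½

p \lor q = False \lor ½ = ½
q \lor q = ½ \lor ½ = ½
(p \lor q) \land (q \lor q) = ½ \land ½ = ½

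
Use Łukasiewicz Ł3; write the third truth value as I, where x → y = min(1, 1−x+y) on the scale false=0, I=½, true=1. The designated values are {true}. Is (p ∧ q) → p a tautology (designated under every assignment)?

Yes

Every assignment of p, q over {true, I, false} gives a value in {true}.
In particular, with p=I, q=I: (p ∧ q) → p = true.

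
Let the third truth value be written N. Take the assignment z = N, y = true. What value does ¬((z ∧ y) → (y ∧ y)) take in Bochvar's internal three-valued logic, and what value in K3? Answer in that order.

In Bochvar's internal three-valued logic: z ∧ y = N ∧ true = N
y ∧ y = true ∧ true = true
(z ∧ y) → (y ∧ y) = N → true = N  [any arg is the third value ⇒ result is the third value]
¬((z ∧ y) → (y ∧ y)) = ¬N = N
In K3: z ∧ y = N ∧ true = N
y ∧ y = true ∧ true = true
(z ∧ y) → (y ∧ y) = N → true = true
¬((z ∧ y) → (y ∧ y)) = ¬true = false
They differ because Bochvar's internal three-valued logic and K3 treat N differently under the binary connectives.

N; false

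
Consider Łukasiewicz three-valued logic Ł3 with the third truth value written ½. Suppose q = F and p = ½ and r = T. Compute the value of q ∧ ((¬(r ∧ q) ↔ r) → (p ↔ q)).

F

r ∧ q = T ∧ F = F
¬(r ∧ q) = ¬F = T
¬(r ∧ q) ↔ r = T ↔ T = T
p ↔ q = ½ ↔ F = ½  [1 − |½−0|]
(¬(r ∧ q) ↔ r) → (p ↔ q) = T → ½ = ½
q ∧ ((¬(r ∧ q) ↔ r) → (p ↔ q)) = F ∧ ½ = F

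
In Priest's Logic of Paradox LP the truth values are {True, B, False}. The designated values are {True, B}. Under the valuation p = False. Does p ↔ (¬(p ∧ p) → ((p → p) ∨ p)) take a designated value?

p ∧ p = False ∧ False = False
¬(p ∧ p) = ¬False = True
p → p = False → False = True
(p → p) ∨ p = True ∨ False = True
¬(p ∧ p) → ((p → p) ∨ p) = True → True = True
p ↔ (¬(p ∧ p) → ((p → p) ∨ p)) = False ↔ True = False
False ∉ {True, B}.

No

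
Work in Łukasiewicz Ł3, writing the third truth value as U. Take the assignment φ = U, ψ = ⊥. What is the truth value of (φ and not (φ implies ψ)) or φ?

U

φ implies ψ = U implies ⊥ = U
not (φ implies ψ) = not U = U
φ and not (φ implies ψ) = U and U = U
(φ and not (φ implies ψ)) or φ = U or U = U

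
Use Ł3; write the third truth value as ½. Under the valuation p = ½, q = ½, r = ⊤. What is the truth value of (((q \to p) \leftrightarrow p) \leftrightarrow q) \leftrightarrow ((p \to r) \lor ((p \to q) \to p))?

q \to p = ½ \to ½ = ⊤
(q \to p) \leftrightarrow p = ⊤ \leftrightarrow ½ = ½
((q \to p) \leftrightarrow p) \leftrightarrow q = ½ \leftrightarrow ½ = ⊤
p \to r = ½ \to ⊤ = ⊤
p \to q = ½ \to ½ = ⊤
(p \to q) \to p = ⊤ \to ½ = ½
(p \to r) \lor ((p \to q) \to p) = ⊤ \lor ½ = ⊤
(((q \to p) \leftrightarrow p) \leftrightarrow q) \leftrightarrow ((p \to r) \lor ((p \to q) \to p)) = ⊤ \leftrightarrow ⊤ = ⊤

⊤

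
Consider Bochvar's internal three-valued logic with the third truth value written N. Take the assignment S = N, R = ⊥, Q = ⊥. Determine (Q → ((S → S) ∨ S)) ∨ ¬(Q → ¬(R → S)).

N

S → S = N → N = N  [any arg is the third value ⇒ result is the third value]
(S → S) ∨ S = N ∨ N = N
Q → ((S → S) ∨ S) = ⊥ → N = N
R → S = ⊥ → N = N
¬(R → S) = ¬N = N
Q → ¬(R → S) = ⊥ → N = N
¬(Q → ¬(R → S)) = ¬N = N
(Q → ((S → S) ∨ S)) ∨ ¬(Q → ¬(R → S)) = N ∨ N = N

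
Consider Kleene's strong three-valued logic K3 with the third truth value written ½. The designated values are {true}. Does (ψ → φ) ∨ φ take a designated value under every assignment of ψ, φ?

No

Countermodel: ψ=true, φ=½ gives ½, which is not designated.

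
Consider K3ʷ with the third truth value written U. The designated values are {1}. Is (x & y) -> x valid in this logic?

No

Countermodel: x=1, y=U gives U, which is not designated.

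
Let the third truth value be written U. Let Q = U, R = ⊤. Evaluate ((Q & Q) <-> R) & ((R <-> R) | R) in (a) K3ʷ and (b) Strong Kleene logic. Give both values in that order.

U; U

In K3ʷ: Q & Q = U & U = U
(Q & Q) <-> R = U <-> ⊤ = U
R <-> R = ⊤ <-> ⊤ = ⊤
(R <-> R) | R = ⊤ | ⊤ = ⊤
((Q & Q) <-> R) & ((R <-> R) | R) = U & ⊤ = U
In Strong Kleene logic: Q & Q = U & U = U
(Q & Q) <-> R = U <-> ⊤ = U
R <-> R = ⊤ <-> ⊤ = ⊤
(R <-> R) | R = ⊤ | ⊤ = ⊤
((Q & Q) <-> R) & ((R <-> R) | R) = U & ⊤ = U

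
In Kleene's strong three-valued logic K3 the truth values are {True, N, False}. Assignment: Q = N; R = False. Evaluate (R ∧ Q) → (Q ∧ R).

True

R ∧ Q = False ∧ N = False
Q ∧ R = N ∧ False = False
(R ∧ Q) → (Q ∧ R) = False → False = True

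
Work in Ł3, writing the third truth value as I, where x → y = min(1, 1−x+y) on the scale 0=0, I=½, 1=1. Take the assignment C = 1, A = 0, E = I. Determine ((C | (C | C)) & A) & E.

0

C | C = 1 | 1 = 1
C | (C | C) = 1 | 1 = 1
(C | (C | C)) & A = 1 & 0 = 0
((C | (C | C)) & A) & E = 0 & I = 0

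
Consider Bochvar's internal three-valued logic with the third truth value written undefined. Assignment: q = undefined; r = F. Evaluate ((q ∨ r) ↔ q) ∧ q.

q ∨ r = undefined ∨ F = undefined
(q ∨ r) ↔ q = undefined ↔ undefined = undefined
((q ∨ r) ↔ q) ∧ q = undefined ∧ undefined = undefined

undefined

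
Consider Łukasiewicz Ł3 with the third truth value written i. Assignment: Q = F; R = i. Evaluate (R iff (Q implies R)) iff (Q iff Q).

Q implies R = F implies i = T  [min(1, 1−0+½)]
R iff (Q implies R) = i iff T = i
Q iff Q = F iff F = T
(R iff (Q implies R)) iff (Q iff Q) = i iff T = i

i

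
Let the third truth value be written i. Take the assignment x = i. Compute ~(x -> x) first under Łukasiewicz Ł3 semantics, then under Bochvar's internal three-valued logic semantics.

In Łukasiewicz Ł3: x -> x = i -> i = true  [min(1, 1−½+½)]
~(x -> x) = ~true = false
In Bochvar's internal three-valued logic: x -> x = i -> i = i  [any arg is the third value ⇒ result is the third value]
~(x -> x) = ~i = i
They differ because Łukasiewicz Ł3 and Bochvar's internal three-valued logic treat i differently under the binary connectives.

false; i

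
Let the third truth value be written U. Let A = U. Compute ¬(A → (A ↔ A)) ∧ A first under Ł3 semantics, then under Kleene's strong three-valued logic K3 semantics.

False; U

In Ł3: A ↔ A = U ↔ U = True  [1 − |½−½|]
A → (A ↔ A) = U → True = True
¬(A → (A ↔ A)) = ¬True = False
¬(A → (A ↔ A)) ∧ A = False ∧ U = False
In Kleene's strong three-valued logic K3: A ↔ A = U ↔ U = U
A → (A ↔ A) = U → U = U
¬(A → (A ↔ A)) = ¬U = U
¬(A → (A ↔ A)) ∧ A = U ∧ U = U
They differ because Ł3 and Kleene's strong three-valued logic K3 treat U differently under implication.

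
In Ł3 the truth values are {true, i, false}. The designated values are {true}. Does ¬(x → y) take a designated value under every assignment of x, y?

No

Countermodel: x=true, y=true gives false, which is not designated.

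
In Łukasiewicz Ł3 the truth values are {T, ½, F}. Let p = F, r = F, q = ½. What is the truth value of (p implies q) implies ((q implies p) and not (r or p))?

p implies q = F implies ½ = T
q implies p = ½ implies F = ½
r or p = F or F = F
not (r or p) = not F = T
(q implies p) and not (r or p) = ½ and T = ½
(p implies q) implies ((q implies p) and not (r or p)) = T implies ½ = ½

½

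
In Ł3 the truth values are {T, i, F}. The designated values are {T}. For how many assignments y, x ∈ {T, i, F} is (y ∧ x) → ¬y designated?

Of the 9 assignments, 7 give a value in {T}.

7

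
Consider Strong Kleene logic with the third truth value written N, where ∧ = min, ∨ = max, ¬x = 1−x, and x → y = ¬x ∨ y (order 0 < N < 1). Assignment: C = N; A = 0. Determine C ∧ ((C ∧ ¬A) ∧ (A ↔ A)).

N

¬A = ¬0 = 1
C ∧ ¬A = N ∧ 1 = N
A ↔ A = 0 ↔ 0 = 1
(C ∧ ¬A) ∧ (A ↔ A) = N ∧ 1 = N
C ∧ ((C ∧ ¬A) ∧ (A ↔ A)) = N ∧ N = N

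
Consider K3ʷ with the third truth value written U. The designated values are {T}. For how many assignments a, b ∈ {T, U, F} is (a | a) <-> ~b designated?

2

Designated under: (a=T, b=F); (a=F, b=T).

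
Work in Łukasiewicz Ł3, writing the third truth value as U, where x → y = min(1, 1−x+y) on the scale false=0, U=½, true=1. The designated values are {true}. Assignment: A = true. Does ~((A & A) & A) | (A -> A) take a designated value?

Yes

A & A = true & true = true
(A & A) & A = true & true = true
~((A & A) & A) = ~true = false
A -> A = true -> true = true
~((A & A) & A) | (A -> A) = false | true = true
true ∈ {true}.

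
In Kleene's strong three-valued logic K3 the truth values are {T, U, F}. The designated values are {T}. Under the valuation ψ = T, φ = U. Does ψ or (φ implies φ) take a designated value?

φ implies φ = U implies U = U  [not U or U]
ψ or (φ implies φ) = T or U = T
T ∈ {T}.

Yes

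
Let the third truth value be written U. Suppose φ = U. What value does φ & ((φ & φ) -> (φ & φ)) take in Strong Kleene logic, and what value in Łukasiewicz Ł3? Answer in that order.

U; U

In Strong Kleene logic: φ & φ = U & U = U
φ & φ = U & U = U
(φ & φ) -> (φ & φ) = U -> U = U  [~U | U]
φ & ((φ & φ) -> (φ & φ)) = U & U = U
In Łukasiewicz Ł3: φ & φ = U & U = U
φ & φ = U & U = U
(φ & φ) -> (φ & φ) = U -> U = ⊤  [min(1, 1−½+½)]
φ & ((φ & φ) -> (φ & φ)) = U & ⊤ = U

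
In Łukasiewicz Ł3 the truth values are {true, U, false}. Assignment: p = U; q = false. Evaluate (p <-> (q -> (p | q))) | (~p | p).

U

p | q = U | false = U
q -> (p | q) = false -> U = true  [min(1, 1−0+½)]
p <-> (q -> (p | q)) = U <-> true = U
~p = ~U = U
~p | p = U | U = U
(p <-> (q -> (p | q))) | (~p | p) = U | U = U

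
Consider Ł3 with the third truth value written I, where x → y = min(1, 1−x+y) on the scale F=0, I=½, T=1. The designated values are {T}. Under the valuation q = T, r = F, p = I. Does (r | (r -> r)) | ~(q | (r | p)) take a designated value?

r -> r = F -> F = T
r | (r -> r) = F | T = T
r | p = F | I = I
q | (r | p) = T | I = T
~(q | (r | p)) = ~T = F
(r | (r -> r)) | ~(q | (r | p)) = T | F = T
T ∈ {T}.

Yes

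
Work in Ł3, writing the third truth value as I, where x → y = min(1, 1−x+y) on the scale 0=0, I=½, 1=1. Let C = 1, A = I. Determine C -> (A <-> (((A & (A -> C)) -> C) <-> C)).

I

A -> C = I -> 1 = 1
A & (A -> C) = I & 1 = I
(A & (A -> C)) -> C = I -> 1 = 1
((A & (A -> C)) -> C) <-> C = 1 <-> 1 = 1
A <-> (((A & (A -> C)) -> C) <-> C) = I <-> 1 = I
C -> (A <-> (((A & (A -> C)) -> C) <-> C)) = 1 -> I = I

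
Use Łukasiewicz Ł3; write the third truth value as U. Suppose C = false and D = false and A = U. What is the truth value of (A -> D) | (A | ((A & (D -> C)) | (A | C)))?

U

A -> D = U -> false = U  [min(1, 1−½+0)]
D -> C = false -> false = true
A & (D -> C) = U & true = U
A | C = U | false = U
(A & (D -> C)) | (A | C) = U | U = U
A | ((A & (D -> C)) | (A | C)) = U | U = U
(A -> D) | (A | ((A & (D -> C)) | (A | C))) = U | U = U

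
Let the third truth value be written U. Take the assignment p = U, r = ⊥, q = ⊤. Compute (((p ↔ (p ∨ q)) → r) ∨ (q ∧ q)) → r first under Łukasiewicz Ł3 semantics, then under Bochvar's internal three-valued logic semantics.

⊥; U

In Łukasiewicz Ł3: p ∨ q = U ∨ ⊤ = ⊤
p ↔ (p ∨ q) = U ↔ ⊤ = U
(p ↔ (p ∨ q)) → r = U → ⊥ = U
q ∧ q = ⊤ ∧ ⊤ = ⊤
((p ↔ (p ∨ q)) → r) ∨ (q ∧ q) = U ∨ ⊤ = ⊤
(((p ↔ (p ∨ q)) → r) ∨ (q ∧ q)) → r = ⊤ → ⊥ = ⊥
In Bochvar's internal three-valued logic: p ∨ q = U ∨ ⊤ = U
p ↔ (p ∨ q) = U ↔ U = U
(p ↔ (p ∨ q)) → r = U → ⊥ = U
q ∧ q = ⊤ ∧ ⊤ = ⊤
((p ↔ (p ∨ q)) → r) ∨ (q ∧ q) = U ∨ ⊤ = U
(((p ↔ (p ∨ q)) → r) ∨ (q ∧ q)) → r = U → ⊥ = U
They differ because Łukasiewicz Ł3 and Bochvar's internal three-valued logic treat U differently under the binary connectives.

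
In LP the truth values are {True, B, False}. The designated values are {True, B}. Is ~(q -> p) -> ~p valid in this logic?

Every assignment of q, p over {True, B, False} gives a value in {True, B}.
In particular, with q=B, p=B: ~(q -> p) -> ~p = B.

Yes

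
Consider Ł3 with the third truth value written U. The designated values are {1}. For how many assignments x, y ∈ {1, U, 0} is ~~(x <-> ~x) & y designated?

1

Designated under: (x=U, y=1).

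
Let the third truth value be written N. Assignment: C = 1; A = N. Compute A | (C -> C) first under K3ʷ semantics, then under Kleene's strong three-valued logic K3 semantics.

N; 1

In K3ʷ: C -> C = 1 -> 1 = 1
A | (C -> C) = N | 1 = N
In Kleene's strong three-valued logic K3: C -> C = 1 -> 1 = 1
A | (C -> C) = N | 1 = 1
They differ because K3ʷ and Kleene's strong three-valued logic K3 treat N differently under the binary connectives.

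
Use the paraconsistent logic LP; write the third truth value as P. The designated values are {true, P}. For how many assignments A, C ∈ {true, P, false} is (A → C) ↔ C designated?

8

Of the 9 assignments, 8 give a value in {true, P}.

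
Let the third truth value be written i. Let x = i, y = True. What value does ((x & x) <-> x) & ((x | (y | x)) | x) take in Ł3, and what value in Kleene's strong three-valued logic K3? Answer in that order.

True; i

In Ł3: x & x = i & i = i
(x & x) <-> x = i <-> i = True
y | x = True | i = True
x | (y | x) = i | True = True
(x | (y | x)) | x = True | i = True
((x & x) <-> x) & ((x | (y | x)) | x) = True & True = True
In Kleene's strong three-valued logic K3: x & x = i & i = i
(x & x) <-> x = i <-> i = i
y | x = True | i = True
x | (y | x) = i | True = True
(x | (y | x)) | x = True | i = True
((x & x) <-> x) & ((x | (y | x)) | x) = i & True = i
They differ because Ł3 and Kleene's strong three-valued logic K3 treat i differently under implication.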